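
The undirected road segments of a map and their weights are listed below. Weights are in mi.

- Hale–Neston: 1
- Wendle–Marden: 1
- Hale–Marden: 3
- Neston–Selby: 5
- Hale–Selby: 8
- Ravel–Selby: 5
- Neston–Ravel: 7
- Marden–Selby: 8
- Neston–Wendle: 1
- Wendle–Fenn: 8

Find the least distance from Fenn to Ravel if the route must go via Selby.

19 mi

Shortest Fenn→Selby: Fenn–Wendle–Neston–Selby = 14
Shortest Selby→Ravel: Selby–Ravel = 5
Total via Selby: 14 + 5 = 19 mi.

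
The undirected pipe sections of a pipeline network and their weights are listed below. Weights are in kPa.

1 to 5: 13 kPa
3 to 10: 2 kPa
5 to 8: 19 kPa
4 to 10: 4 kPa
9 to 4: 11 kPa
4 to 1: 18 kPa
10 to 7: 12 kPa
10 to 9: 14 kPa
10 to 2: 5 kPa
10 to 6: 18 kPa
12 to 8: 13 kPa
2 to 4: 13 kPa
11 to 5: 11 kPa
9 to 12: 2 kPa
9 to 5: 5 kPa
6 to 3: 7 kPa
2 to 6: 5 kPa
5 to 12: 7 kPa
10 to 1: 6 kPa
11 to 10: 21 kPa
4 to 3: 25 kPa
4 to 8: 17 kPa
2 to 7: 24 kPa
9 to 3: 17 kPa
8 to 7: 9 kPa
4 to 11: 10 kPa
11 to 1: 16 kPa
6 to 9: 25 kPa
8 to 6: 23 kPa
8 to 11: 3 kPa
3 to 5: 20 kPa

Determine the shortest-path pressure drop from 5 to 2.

Shortest distances from 5:
5: 0
9: 5  (via 5)
12: 7  (via 5)
11: 11  (via 5)
1: 13  (via 5)
8: 14  (via 11)
4: 16  (via 9)
10: 19  (via 9)
3: 20  (via 5)
7: 23  (via 8)
2: 24  (via 10)
Shortest route: 5–9–10–2 = 24 kPa.

24 kPa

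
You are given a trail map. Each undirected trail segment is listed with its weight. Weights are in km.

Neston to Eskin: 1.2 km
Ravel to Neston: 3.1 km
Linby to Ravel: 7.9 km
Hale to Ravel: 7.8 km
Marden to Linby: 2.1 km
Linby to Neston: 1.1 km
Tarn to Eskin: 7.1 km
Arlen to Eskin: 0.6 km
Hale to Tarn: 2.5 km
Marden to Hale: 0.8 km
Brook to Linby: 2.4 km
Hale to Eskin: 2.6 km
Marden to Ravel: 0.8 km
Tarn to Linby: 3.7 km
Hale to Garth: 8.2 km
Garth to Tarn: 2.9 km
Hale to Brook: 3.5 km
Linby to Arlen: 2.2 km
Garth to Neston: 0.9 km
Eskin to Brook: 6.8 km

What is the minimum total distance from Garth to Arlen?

2.7 km

Running Dijkstra from Garth:
Garth: 0
Neston: 0.9  (via Garth)
Linby: 2  (via Neston)
Eskin: 2.1  (via Neston)
Arlen: 2.7  (via Eskin)
Shortest route: Garth–Neston–Eskin–Arlen = 2.7 km.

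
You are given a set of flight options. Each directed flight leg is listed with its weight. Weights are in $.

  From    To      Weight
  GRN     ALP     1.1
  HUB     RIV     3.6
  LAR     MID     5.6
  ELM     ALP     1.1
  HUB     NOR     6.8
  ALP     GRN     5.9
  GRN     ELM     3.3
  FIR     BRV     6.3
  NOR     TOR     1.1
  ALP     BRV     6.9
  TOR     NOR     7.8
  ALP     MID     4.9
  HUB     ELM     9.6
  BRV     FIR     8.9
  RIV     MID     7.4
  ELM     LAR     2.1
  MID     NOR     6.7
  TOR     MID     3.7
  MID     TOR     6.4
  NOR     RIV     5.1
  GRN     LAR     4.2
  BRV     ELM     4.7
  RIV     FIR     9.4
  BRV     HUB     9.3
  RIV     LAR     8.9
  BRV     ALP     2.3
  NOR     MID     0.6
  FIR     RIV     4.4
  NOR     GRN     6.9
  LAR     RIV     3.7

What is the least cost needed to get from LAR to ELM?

$22.5

Compare a few routes:
LAR–RIV–MID–NOR–GRN–ELM: 3.7+7.4+6.7+6.9+3.3 = 28
LAR–RIV–FIR–BRV–ELM: 3.7+9.4+6.3+4.7 = 24.1
LAR–MID–NOR–GRN–ELM: 5.6+6.7+6.9+3.3 = 22.5
The minimum is $22.5 via LAR–MID–NOR–GRN–ELM.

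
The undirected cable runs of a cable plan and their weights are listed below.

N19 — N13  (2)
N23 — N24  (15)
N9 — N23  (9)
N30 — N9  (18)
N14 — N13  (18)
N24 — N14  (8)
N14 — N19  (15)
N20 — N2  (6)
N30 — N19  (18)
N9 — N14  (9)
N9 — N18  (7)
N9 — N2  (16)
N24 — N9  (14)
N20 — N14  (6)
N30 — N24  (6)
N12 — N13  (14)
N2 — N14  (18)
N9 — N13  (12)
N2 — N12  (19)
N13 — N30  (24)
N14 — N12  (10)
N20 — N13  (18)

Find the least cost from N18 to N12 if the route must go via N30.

49

Best N18 to N30: N18 → N9 → N30 costing 25
Shortest N30→N12: N30 → N24 → N14 → N12 = 24
Total via N30: 25 + 24 = 49.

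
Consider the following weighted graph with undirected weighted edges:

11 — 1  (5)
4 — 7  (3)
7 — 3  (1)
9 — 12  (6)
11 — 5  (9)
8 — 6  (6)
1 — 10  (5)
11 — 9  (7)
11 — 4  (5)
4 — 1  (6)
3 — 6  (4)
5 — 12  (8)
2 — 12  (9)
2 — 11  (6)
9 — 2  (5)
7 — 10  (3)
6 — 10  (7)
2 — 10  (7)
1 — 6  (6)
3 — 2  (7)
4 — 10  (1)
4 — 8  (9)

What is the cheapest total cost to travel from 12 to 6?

Settle nodes by increasing distance from 12:
12: 0
9: 6  (via 12)
5: 8  (via 12)
2: 9  (via 12)
11: 13  (via 9)
3: 16  (via 2)
10: 16  (via 2)
4: 17  (via 10)
7: 17  (via 3)
1: 18  (via 11)
6: 20  (via 3)
Shortest route: 12 → 2 → 3 → 6 = 20.

20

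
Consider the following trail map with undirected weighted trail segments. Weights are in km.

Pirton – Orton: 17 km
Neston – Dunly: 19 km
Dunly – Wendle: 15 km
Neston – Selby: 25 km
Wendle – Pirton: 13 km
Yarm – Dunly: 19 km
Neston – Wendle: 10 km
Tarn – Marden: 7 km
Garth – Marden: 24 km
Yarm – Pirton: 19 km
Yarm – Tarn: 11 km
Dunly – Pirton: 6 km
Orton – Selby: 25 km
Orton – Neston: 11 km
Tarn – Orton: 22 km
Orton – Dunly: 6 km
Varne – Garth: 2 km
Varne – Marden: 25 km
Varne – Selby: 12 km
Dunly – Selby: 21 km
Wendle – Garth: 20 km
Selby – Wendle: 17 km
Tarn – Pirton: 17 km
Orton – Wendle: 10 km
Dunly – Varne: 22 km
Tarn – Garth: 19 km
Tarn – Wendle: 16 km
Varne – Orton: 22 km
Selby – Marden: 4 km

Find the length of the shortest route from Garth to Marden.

18 km

Compare a few routes:
Garth → Marden: 24 = 24
Garth → Varne → Selby → Marden: 2+12+4 = 18
The minimum is 18 km via Garth → Varne → Selby → Marden.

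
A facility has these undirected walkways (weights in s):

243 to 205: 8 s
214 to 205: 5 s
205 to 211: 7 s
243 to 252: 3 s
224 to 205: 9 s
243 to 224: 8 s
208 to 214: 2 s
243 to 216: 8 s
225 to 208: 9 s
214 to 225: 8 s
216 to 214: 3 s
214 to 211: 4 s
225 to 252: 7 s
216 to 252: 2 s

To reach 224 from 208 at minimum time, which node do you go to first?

214

Enumerating some paths:
208–214–205–224: 2+5+9 = 16
208–214–216–252–243–224: 2+3+2+3+8 = 18
208–214–211–205–224: 2+4+7+9 = 22
208–214–216–243–224: 2+3+8+8 = 21
The minimum is 16 s via 208–214–205–224.
So from 208 the first move is to 214.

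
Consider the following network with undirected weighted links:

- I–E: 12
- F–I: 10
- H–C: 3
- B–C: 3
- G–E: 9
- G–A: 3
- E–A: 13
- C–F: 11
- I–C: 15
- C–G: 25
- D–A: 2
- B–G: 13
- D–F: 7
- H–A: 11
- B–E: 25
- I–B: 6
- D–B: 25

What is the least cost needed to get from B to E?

Settle nodes by increasing distance from B:
B: 0
C: 3  (via B)
H: 6  (via C)
I: 6  (via B)
G: 13  (via B)
F: 14  (via C)
A: 16  (via G)
D: 18  (via A)
E: 18  (via I)
Shortest route: B → I → E = 18.

18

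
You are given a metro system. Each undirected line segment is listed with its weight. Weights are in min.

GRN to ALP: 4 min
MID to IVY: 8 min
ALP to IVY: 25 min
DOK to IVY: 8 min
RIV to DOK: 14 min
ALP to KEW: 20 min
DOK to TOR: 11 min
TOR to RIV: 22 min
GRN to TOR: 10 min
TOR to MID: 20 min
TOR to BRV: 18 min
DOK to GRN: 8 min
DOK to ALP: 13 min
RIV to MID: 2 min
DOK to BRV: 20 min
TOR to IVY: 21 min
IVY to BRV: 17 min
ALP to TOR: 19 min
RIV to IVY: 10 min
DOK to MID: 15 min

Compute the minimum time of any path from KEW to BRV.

52 min

Running Dijkstra from KEW:
KEW: 0
ALP: 20  (via KEW)
GRN: 24  (via ALP)
DOK: 32  (via GRN)
TOR: 34  (via GRN)
IVY: 40  (via DOK)
RIV: 46  (via DOK)
MID: 47  (via DOK)
BRV: 52  (via DOK)
Shortest route: KEW–ALP–GRN–DOK–BRV = 52 min.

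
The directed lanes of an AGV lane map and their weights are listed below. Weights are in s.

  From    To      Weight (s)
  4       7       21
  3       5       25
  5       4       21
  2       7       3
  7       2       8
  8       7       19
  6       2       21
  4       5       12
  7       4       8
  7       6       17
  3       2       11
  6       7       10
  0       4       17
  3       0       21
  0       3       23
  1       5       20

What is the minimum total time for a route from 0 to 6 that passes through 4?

Shortest 0→4: 0 → 4 = 17
Best 4 to 6: 4 → 7 → 6 costing 38
Total via 4: 17 + 38 = 55 s.

55 s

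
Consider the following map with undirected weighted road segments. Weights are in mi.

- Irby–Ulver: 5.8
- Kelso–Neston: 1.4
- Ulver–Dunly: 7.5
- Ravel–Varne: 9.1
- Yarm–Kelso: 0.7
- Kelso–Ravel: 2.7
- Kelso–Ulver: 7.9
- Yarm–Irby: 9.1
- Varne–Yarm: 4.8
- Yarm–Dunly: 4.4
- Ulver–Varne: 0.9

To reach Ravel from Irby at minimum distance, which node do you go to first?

Yarm

Candidate routes:
Irby - Yarm - Kelso - Ravel: 9.1+0.7+2.7 = 12.5
Irby - Ulver - Varne - Yarm - Kelso - Ravel: 5.8+0.9+4.8+0.7+2.7 = 14.9
The minimum is 12.5 mi via Irby - Yarm - Kelso - Ravel.
So from Irby the first move is to Yarm.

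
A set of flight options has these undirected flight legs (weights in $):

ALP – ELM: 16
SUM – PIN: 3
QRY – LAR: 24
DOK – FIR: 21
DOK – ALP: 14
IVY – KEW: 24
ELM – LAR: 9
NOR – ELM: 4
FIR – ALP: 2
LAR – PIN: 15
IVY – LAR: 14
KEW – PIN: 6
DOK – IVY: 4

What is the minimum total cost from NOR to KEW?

Compare a few routes:
NOR–ELM–LAR–PIN–KEW: 4+9+15+6 = 34
NOR–ELM–ALP–DOK–IVY–KEW: 4+16+14+4+24 = 62
NOR–ELM–LAR–IVY–KEW: 4+9+14+24 = 51
The minimum is $34 via NOR–ELM–LAR–PIN–KEW.

$34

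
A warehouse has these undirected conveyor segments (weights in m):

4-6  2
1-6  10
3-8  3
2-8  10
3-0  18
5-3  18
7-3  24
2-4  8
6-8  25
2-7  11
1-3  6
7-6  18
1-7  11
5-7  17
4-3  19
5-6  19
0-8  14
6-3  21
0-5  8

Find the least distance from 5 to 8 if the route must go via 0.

Best 5 to 0: 5 → 0 costing 8
Best 0 to 8: 0 → 8 costing 14
Total via 0: 8 + 14 = 22 m.

22 m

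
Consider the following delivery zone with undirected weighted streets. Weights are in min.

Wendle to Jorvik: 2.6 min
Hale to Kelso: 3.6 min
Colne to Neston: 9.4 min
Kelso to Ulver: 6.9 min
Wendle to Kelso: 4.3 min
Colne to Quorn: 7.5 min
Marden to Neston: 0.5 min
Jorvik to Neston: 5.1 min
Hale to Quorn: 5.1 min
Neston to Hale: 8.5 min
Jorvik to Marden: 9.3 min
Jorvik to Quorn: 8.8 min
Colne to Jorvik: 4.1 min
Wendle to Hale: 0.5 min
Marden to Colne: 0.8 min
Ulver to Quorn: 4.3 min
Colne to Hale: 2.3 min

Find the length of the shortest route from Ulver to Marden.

Compare a few routes:
Ulver - Kelso - Hale - Colne - Marden: 6.9+3.6+2.3+0.8 = 13.6
Ulver - Kelso - Wendle - Hale - Colne - Marden: 6.9+4.3+0.5+2.3+0.8 = 14.8
Ulver - Quorn - Hale - Colne - Marden: 4.3+5.1+2.3+0.8 = 12.5
Ulver - Quorn - Colne - Marden: 4.3+7.5+0.8 = 12.6
Cheapest is Ulver - Quorn - Hale - Colne - Marden at 12.5 min.

12.5 min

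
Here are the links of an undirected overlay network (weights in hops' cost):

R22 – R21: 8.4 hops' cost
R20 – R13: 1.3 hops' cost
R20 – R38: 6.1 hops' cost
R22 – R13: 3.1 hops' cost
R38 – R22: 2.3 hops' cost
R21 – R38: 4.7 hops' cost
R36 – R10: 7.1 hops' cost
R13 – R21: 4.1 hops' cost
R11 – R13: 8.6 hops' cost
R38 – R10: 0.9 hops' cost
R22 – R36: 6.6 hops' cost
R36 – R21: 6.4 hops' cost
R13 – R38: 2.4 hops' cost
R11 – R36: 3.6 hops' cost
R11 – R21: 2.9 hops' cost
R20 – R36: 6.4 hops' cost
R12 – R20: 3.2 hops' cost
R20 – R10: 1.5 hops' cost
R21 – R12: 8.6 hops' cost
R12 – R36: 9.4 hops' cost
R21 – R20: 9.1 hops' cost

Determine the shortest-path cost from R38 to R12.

Candidate routes:
R38–R10–R20–R12: 0.9+1.5+3.2 = 5.6
R38–R13–R20–R12: 2.4+1.3+3.2 = 6.9
Cheapest is R38–R10–R20–R12 at 5.6 hops' cost.

5.6 hops' cost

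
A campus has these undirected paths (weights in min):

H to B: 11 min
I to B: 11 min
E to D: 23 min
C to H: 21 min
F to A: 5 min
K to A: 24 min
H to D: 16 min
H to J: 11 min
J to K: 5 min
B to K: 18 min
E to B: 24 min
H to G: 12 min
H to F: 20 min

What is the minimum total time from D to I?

38 min

Enumerating some paths:
D - H - B - I: 16+11+11 = 38
D - H - J - K - B - I: 16+11+5+18+11 = 61
D - E - B - I: 23+24+11 = 58
The minimum is 38 min via D - H - B - I.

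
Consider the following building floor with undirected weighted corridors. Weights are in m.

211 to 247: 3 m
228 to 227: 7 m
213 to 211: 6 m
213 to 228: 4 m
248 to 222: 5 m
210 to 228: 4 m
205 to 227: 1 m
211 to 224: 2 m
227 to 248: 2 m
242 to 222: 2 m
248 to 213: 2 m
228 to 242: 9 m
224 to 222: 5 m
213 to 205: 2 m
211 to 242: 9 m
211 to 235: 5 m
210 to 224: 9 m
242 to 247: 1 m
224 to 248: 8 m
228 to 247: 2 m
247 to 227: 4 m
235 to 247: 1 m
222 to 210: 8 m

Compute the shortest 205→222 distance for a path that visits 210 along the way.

Best 205 to 210: 205 → 213 → 228 → 210 costing 10
Shortest 210→222: 210 → 222 = 8
Total via 210: 10 + 8 = 18 m.

18 m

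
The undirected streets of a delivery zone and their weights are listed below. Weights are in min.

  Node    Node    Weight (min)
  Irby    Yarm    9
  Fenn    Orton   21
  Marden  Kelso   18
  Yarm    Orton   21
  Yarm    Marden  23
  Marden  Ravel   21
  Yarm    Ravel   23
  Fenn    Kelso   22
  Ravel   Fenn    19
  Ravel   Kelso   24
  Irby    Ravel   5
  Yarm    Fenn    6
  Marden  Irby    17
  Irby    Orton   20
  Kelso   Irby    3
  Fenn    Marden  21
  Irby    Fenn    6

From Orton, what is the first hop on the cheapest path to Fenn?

Fenn

Candidate routes:
Orton–Fenn: 21 = 21
Orton–Irby–Fenn: 20+6 = 26
The minimum is 21 min via Orton–Fenn.
So from Orton the first move is to Fenn.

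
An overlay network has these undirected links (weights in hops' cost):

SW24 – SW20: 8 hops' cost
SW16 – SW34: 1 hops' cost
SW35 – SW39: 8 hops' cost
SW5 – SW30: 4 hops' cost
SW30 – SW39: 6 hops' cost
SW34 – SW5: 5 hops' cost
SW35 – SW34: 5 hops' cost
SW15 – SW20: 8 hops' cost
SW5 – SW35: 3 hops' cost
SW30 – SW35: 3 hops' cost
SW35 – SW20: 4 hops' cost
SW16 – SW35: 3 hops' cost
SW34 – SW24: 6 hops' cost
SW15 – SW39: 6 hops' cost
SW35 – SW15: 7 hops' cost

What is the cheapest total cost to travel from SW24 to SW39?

18 hops' cost

Enumerating some paths:
SW24 - SW34 - SW35 - SW39: 6+5+8 = 19
SW24 - SW34 - SW35 - SW30 - SW39: 6+5+3+6 = 20
SW24 - SW34 - SW16 - SW35 - SW30 - SW39: 6+1+3+3+6 = 19
SW24 - SW34 - SW16 - SW35 - SW39: 6+1+3+8 = 18
The minimum is 18 hops' cost via SW24 - SW34 - SW16 - SW35 - SW39.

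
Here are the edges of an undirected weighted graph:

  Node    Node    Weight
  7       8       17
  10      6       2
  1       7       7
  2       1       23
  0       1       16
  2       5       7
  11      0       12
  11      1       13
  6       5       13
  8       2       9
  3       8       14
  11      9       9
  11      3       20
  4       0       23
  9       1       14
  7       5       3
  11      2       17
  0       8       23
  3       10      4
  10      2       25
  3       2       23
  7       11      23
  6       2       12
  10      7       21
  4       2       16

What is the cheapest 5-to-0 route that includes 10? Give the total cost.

51

Best 5 to 10: 5 → 6 → 10 costing 15
Best 10 to 0: 10 → 3 → 11 → 0 costing 36
Total via 10: 15 + 36 = 51.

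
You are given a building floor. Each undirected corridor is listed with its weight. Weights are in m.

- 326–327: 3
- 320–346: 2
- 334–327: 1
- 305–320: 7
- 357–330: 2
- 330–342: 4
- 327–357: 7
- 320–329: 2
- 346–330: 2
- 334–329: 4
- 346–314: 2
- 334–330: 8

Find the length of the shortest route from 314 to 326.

14 m

Settle nodes by increasing distance from 314:
314: 0
346: 2  (via 314)
320: 4  (via 346)
330: 4  (via 346)
357: 6  (via 330)
329: 6  (via 320)
342: 8  (via 330)
334: 10  (via 329)
305: 11  (via 320)
327: 11  (via 334)
326: 14  (via 327)
Shortest route: 314–346–320–329–334–327–326 = 14 m.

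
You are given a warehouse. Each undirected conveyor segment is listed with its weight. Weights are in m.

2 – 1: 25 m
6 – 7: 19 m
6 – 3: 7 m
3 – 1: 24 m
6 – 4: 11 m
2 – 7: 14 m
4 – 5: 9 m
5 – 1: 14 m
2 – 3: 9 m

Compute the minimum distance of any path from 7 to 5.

Compare a few routes:
7–6–4–5: 19+11+9 = 39
7–2–3–6–4–5: 14+9+7+11+9 = 50
7–2–1–5: 14+25+14 = 53
The minimum is 39 m via 7–6–4–5.

39 m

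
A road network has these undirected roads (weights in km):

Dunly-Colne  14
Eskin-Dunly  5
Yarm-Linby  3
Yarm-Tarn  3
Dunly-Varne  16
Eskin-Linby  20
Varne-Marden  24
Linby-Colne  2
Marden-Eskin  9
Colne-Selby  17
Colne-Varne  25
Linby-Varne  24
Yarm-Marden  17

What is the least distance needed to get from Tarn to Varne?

Settle nodes by increasing distance from Tarn:
Tarn: 0
Yarm: 3  (via Tarn)
Linby: 6  (via Yarm)
Colne: 8  (via Linby)
Marden: 20  (via Yarm)
Dunly: 22  (via Colne)
Selby: 25  (via Colne)
Eskin: 26  (via Linby)
Varne: 30  (via Linby)
Shortest route: Tarn → Yarm → Linby → Varne = 30 km.

30 km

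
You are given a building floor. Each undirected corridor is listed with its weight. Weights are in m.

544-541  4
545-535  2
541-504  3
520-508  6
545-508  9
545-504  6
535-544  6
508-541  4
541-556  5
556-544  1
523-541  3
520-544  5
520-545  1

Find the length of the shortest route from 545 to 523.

Compare a few routes:
545 - 520 - 544 - 541 - 523: 1+5+4+3 = 13
545 - 504 - 541 - 523: 6+3+3 = 12
Cheapest is 545 - 504 - 541 - 523 at 12 m.

12 m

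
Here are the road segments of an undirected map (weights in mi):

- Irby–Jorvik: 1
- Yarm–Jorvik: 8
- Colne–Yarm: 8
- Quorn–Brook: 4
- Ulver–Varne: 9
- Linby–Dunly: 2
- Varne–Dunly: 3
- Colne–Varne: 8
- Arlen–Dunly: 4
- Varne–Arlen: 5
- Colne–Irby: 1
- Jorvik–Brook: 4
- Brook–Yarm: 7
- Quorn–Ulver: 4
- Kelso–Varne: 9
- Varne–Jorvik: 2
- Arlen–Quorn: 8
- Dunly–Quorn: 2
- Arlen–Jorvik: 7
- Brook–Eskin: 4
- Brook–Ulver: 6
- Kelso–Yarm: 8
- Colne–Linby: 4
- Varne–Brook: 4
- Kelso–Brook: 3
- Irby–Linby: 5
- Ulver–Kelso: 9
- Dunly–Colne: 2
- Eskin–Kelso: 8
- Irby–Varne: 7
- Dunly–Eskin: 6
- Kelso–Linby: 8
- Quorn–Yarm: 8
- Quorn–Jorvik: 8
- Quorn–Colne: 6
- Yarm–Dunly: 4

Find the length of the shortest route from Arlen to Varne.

Shortest distances from Arlen:
Arlen: 0
Dunly: 4  (via Arlen)
Varne: 5  (via Arlen)
Shortest route: Arlen → Varne = 5 mi.

5 mi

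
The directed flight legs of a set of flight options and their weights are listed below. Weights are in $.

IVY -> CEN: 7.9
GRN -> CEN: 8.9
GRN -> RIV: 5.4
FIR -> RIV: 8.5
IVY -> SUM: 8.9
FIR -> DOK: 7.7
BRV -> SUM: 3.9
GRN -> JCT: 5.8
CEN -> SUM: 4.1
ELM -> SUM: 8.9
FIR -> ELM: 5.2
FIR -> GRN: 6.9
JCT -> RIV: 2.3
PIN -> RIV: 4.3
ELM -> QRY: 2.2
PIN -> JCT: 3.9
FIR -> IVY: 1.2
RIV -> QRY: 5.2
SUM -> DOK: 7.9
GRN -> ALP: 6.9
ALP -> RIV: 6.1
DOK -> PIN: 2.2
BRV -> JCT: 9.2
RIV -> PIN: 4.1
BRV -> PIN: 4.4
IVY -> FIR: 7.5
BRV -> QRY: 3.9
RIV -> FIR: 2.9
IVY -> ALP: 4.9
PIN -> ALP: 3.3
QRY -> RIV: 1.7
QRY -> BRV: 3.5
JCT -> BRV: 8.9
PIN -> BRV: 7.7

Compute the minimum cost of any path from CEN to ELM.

$26.6

Running Dijkstra from CEN:
CEN: 0
SUM: 4.1  (via CEN)
DOK: 12  (via SUM)
PIN: 14.2  (via DOK)
ALP: 17.5  (via PIN)
JCT: 18.1  (via PIN)
RIV: 18.5  (via PIN)
FIR: 21.4  (via RIV)
BRV: 21.9  (via PIN)
IVY: 22.6  (via FIR)
QRY: 23.7  (via RIV)
ELM: 26.6  (via FIR)
Shortest route: CEN–SUM–DOK–PIN–RIV–FIR–ELM = $26.6.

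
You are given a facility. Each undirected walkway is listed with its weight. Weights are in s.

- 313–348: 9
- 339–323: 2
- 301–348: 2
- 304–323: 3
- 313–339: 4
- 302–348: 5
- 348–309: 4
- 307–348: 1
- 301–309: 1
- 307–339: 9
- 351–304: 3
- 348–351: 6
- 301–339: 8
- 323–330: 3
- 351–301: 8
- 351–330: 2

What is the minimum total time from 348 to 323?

11 s

Shortest distances from 348:
348: 0
307: 1  (via 348)
301: 2  (via 348)
309: 3  (via 301)
302: 5  (via 348)
351: 6  (via 348)
330: 8  (via 351)
313: 9  (via 348)
304: 9  (via 351)
339: 10  (via 307)
323: 11  (via 330)
Shortest route: 348–351–330–323 = 11 s.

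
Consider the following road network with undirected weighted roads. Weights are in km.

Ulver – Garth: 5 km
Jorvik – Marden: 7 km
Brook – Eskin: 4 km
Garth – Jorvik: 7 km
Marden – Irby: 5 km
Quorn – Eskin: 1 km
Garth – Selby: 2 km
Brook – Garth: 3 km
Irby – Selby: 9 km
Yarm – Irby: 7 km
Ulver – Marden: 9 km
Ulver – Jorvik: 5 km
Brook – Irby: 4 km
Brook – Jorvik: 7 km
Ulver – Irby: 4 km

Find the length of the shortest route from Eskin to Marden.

13 km

Shortest distances from Eskin:
Eskin: 0
Quorn: 1  (via Eskin)
Brook: 4  (via Eskin)
Garth: 7  (via Brook)
Irby: 8  (via Brook)
Selby: 9  (via Garth)
Jorvik: 11  (via Brook)
Ulver: 12  (via Garth)
Marden: 13  (via Irby)
Shortest route: Eskin → Brook → Irby → Marden = 13 km.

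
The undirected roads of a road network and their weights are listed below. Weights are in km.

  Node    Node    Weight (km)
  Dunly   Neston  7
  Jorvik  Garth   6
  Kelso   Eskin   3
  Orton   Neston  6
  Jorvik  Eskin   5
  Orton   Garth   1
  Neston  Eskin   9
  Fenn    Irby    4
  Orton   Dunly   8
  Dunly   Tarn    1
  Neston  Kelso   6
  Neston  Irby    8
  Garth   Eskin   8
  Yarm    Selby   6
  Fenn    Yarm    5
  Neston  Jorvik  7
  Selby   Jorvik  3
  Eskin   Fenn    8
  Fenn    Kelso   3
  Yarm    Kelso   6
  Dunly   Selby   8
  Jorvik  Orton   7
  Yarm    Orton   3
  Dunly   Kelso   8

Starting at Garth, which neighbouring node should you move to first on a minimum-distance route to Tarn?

Orton

Compare a few routes:
Garth - Orton - Dunly - Tarn: 1+8+1 = 10
Garth - Jorvik - Selby - Dunly - Tarn: 6+3+8+1 = 18
Garth - Orton - Neston - Dunly - Tarn: 1+6+7+1 = 15
The minimum is 10 km via Garth - Orton - Dunly - Tarn.
So from Garth the first move is to Orton.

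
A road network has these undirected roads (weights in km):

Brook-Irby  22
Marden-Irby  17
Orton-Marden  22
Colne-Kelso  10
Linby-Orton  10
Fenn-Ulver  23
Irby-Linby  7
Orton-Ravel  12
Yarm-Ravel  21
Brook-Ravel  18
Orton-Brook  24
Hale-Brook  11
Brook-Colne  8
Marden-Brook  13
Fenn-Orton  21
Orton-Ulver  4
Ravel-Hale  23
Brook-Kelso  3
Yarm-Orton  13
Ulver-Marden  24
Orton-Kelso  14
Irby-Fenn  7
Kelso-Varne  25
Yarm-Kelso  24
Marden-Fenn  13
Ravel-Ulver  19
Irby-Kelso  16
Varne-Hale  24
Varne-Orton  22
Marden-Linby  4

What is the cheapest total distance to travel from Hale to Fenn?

Running Dijkstra from Hale:
Hale: 0
Brook: 11  (via Hale)
Kelso: 14  (via Brook)
Colne: 19  (via Brook)
Ravel: 23  (via Hale)
Varne: 24  (via Hale)
Marden: 24  (via Brook)
Orton: 28  (via Kelso)
Linby: 28  (via Marden)
Irby: 30  (via Kelso)
Ulver: 32  (via Orton)
Fenn: 37  (via Marden)
Shortest route: Hale → Brook → Marden → Fenn = 37 km.

37 km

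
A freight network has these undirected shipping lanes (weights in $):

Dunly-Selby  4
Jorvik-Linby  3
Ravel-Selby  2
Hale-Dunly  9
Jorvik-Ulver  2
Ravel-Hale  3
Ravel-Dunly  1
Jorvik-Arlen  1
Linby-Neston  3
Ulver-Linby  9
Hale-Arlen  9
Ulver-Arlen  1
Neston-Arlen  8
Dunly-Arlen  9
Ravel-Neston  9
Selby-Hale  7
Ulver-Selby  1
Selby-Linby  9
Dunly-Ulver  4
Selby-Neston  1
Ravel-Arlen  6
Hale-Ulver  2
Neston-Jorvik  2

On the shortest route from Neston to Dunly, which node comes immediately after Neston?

Enumerating some paths:
Neston - Selby - Ulver - Dunly: 1+1+4 = 6
Neston - Selby - Dunly: 1+4 = 5
Neston - Selby - Ravel - Dunly: 1+2+1 = 4
The minimum is $4 via Neston - Selby - Ravel - Dunly.
So from Neston the first move is to Selby.

Selby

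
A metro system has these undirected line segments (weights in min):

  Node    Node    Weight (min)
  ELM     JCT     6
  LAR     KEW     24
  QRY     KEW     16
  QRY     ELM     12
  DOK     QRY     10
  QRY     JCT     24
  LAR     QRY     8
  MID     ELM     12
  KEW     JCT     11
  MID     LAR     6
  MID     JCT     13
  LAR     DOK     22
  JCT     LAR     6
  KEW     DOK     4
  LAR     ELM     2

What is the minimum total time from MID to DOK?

24 min

Settle nodes by increasing distance from MID:
MID: 0
LAR: 6  (via MID)
ELM: 8  (via LAR)
JCT: 12  (via LAR)
QRY: 14  (via LAR)
KEW: 23  (via JCT)
DOK: 24  (via QRY)
Shortest route: MID → LAR → QRY → DOK = 24 min.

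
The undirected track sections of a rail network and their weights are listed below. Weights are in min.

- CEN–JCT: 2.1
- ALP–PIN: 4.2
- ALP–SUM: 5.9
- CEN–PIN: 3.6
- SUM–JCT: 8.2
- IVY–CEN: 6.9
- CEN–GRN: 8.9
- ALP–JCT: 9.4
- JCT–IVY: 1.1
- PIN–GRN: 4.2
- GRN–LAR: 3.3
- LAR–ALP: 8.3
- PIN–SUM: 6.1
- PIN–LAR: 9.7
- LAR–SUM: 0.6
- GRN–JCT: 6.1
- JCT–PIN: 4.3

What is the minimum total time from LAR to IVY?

Compare a few routes:
LAR → SUM → JCT → IVY: 0.6+8.2+1.1 = 9.9
LAR → GRN → JCT → IVY: 3.3+6.1+1.1 = 10.5
The minimum is 9.9 min via LAR → SUM → JCT → IVY.

9.9 min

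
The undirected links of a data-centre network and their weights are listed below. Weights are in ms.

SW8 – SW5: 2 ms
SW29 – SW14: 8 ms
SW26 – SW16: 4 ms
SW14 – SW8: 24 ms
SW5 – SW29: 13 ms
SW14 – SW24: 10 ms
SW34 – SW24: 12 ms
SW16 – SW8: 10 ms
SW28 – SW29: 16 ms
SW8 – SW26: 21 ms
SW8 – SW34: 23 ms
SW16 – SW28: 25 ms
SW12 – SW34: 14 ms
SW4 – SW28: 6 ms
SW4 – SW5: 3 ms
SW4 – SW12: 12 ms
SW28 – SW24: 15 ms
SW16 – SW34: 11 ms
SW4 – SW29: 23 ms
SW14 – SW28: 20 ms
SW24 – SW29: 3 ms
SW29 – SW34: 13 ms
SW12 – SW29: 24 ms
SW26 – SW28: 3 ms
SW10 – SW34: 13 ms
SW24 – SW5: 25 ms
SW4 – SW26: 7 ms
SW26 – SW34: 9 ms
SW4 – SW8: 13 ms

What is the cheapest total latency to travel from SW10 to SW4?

29 ms

Shortest distances from SW10:
SW10: 0
SW34: 13  (via SW10)
SW26: 22  (via SW34)
SW16: 24  (via SW34)
SW24: 25  (via SW34)
SW28: 25  (via SW26)
SW29: 26  (via SW34)
SW12: 27  (via SW34)
SW4: 29  (via SW26)
Shortest route: SW10 → SW34 → SW26 → SW4 = 29 ms.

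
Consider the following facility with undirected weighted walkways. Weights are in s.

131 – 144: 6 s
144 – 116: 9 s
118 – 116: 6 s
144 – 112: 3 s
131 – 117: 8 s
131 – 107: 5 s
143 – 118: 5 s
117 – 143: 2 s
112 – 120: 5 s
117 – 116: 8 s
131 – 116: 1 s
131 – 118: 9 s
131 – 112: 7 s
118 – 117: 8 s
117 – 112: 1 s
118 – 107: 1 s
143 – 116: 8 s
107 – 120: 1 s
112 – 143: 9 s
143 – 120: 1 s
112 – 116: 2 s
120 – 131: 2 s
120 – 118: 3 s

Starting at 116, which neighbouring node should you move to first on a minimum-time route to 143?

Enumerating some paths:
116 - 131 - 120 - 143: 1+2+1 = 4
116 - 112 - 117 - 143: 2+1+2 = 5
The minimum is 4 s via 116 - 131 - 120 - 143.
So from 116 the first move is to 131.

131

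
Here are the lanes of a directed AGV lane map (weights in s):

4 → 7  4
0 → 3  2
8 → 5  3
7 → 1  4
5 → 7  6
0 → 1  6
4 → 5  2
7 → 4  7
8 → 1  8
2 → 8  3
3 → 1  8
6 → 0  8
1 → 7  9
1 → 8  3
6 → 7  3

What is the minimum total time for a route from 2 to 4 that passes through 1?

27 s

Best 2 to 1: 2–8–1 costing 11
Best 1 to 4: 1–7–4 costing 16
Total via 1: 11 + 16 = 27 s.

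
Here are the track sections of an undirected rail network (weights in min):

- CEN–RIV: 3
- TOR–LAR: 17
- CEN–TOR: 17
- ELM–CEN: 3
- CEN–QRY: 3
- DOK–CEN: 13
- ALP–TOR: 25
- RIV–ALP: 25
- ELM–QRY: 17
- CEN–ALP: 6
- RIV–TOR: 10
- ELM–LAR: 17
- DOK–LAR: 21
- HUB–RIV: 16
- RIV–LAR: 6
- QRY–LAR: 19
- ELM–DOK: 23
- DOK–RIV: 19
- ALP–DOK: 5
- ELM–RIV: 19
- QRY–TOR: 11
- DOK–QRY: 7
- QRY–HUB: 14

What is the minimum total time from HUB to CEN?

17 min

Settle nodes by increasing distance from HUB:
HUB: 0
QRY: 14  (via HUB)
RIV: 16  (via HUB)
CEN: 17  (via QRY)
Shortest route: HUB–QRY–CEN = 17 min.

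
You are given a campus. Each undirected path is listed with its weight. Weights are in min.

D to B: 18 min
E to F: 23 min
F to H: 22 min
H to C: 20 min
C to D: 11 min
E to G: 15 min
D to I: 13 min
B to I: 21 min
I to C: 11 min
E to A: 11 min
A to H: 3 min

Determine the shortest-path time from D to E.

Candidate routes:
D - C - H - A - E: 11+20+3+11 = 45
D - C - H - F - E: 11+20+22+23 = 76
D - I - C - H - A - E: 13+11+20+3+11 = 58
The minimum is 45 min via D - C - H - A - E.

45 min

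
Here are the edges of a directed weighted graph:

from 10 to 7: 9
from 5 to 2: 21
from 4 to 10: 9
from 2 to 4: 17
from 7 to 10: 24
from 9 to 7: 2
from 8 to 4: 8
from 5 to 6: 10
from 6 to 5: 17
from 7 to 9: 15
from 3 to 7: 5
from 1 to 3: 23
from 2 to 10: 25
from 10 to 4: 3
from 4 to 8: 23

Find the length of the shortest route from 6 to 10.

63

Candidate routes:
6 - 5 - 2 - 4 - 10: 17+21+17+9 = 64
6 - 5 - 2 - 10: 17+21+25 = 63
The minimum is 63 via 6 - 5 - 2 - 10.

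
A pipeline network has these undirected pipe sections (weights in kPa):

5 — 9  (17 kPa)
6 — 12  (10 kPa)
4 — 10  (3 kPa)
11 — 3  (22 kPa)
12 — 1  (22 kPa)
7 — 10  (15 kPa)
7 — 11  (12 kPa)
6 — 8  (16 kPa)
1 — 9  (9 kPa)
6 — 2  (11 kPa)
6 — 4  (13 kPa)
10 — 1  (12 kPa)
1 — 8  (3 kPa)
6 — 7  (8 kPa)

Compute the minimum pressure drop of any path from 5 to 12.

Shortest distances from 5:
5: 0
9: 17  (via 5)
1: 26  (via 9)
8: 29  (via 1)
10: 38  (via 1)
4: 41  (via 10)
6: 45  (via 8)
12: 48  (via 1)
Shortest route: 5 → 9 → 1 → 12 = 48 kPa.

48 kPa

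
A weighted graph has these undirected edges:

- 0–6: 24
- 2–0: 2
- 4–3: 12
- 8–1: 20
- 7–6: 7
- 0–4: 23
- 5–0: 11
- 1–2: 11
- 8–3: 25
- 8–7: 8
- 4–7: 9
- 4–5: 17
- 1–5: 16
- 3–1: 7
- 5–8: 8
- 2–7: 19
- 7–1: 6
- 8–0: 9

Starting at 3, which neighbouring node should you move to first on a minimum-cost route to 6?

Compare a few routes:
3 - 4 - 7 - 6: 12+9+7 = 28
3 - 8 - 7 - 6: 25+8+7 = 40
3 - 1 - 7 - 6: 7+6+7 = 20
Cheapest is 3 - 1 - 7 - 6 at 20.
So from 3 the first move is to 1.

1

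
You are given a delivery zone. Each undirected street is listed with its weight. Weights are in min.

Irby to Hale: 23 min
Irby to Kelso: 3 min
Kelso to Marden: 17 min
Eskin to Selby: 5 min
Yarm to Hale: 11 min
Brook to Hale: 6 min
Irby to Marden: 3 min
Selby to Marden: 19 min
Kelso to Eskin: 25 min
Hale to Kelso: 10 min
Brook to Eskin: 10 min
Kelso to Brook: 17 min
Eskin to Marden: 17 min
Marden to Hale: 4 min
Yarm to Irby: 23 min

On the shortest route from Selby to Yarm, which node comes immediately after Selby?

Enumerating some paths:
Selby → Marden → Hale → Yarm: 19+4+11 = 34
Selby → Eskin → Brook → Hale → Yarm: 5+10+6+11 = 32
The minimum is 32 min via Selby → Eskin → Brook → Hale → Yarm.
So from Selby the first move is to Eskin.

Eskin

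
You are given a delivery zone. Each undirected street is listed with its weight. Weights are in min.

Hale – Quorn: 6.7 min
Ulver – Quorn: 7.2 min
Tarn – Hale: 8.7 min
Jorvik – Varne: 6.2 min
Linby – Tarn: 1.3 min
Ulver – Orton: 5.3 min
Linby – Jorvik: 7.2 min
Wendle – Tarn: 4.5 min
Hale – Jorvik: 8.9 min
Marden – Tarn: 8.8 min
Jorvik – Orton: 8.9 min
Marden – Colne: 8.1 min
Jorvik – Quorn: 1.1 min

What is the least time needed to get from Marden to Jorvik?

17.3 min

Running Dijkstra from Marden:
Marden: 0
Colne: 8.1  (via Marden)
Tarn: 8.8  (via Marden)
Linby: 10.1  (via Tarn)
Wendle: 13.3  (via Tarn)
Jorvik: 17.3  (via Linby)
Shortest route: Marden → Tarn → Linby → Jorvik = 17.3 min.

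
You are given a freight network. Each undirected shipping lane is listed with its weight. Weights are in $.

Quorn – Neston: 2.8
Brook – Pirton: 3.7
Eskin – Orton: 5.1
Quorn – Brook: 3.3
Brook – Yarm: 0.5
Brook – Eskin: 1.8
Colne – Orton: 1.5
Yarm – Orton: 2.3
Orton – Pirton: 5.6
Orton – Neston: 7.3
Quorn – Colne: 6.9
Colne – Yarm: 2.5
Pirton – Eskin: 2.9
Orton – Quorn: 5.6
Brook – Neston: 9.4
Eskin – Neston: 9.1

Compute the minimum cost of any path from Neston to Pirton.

Compare a few routes:
Neston → Orton → Pirton: 7.3+5.6 = 12.9
Neston → Quorn → Brook → Eskin → Pirton: 2.8+3.3+1.8+2.9 = 10.8
Neston → Quorn → Brook → Pirton: 2.8+3.3+3.7 = 9.8
Neston → Eskin → Pirton: 9.1+2.9 = 12
Cheapest is Neston → Quorn → Brook → Pirton at $9.8.

$9.8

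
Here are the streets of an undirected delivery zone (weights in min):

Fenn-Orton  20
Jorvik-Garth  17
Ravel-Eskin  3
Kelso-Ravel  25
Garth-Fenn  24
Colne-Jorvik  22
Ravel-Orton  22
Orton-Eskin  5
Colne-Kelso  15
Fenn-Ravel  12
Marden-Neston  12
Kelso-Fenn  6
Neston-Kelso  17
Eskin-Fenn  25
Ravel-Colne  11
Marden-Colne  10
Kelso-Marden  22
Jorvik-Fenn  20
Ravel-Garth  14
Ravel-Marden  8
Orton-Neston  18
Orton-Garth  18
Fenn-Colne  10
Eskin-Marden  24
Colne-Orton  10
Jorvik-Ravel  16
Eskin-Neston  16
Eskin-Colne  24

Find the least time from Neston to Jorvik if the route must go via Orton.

42 min

Shortest Neston→Orton: Neston → Orton = 18
Best Orton to Jorvik: Orton → Eskin → Ravel → Jorvik costing 24
Total via Orton: 18 + 24 = 42 min.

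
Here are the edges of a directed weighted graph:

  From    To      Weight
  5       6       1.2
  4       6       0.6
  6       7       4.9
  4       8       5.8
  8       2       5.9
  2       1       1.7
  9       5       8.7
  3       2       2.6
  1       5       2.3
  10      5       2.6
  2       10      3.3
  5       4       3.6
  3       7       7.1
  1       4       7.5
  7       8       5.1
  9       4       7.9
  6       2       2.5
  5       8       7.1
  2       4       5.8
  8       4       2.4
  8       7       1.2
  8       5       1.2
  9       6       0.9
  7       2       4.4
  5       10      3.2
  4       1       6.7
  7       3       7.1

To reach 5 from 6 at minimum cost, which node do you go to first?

Enumerating some paths:
6–2–1–5: 2.5+1.7+2.3 = 6.5
6–2–10–5: 2.5+3.3+2.6 = 8.4
6–7–8–5: 4.9+5.1+1.2 = 11.2
The minimum is 6.5 via 6–2–1–5.
So from 6 the first move is to 2.

2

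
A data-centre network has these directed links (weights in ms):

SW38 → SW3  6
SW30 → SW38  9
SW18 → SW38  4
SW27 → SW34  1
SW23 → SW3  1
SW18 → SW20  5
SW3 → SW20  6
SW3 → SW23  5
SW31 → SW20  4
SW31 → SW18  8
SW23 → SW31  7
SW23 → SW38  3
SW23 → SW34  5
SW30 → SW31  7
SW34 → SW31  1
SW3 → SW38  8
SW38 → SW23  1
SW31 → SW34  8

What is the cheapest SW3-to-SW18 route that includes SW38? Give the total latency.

Shortest SW3→SW38: SW3 → SW38 = 8
Shortest SW38→SW18: SW38 → SW23 → SW34 → SW31 → SW18 = 15
Total via SW38: 8 + 15 = 23 ms.

23 ms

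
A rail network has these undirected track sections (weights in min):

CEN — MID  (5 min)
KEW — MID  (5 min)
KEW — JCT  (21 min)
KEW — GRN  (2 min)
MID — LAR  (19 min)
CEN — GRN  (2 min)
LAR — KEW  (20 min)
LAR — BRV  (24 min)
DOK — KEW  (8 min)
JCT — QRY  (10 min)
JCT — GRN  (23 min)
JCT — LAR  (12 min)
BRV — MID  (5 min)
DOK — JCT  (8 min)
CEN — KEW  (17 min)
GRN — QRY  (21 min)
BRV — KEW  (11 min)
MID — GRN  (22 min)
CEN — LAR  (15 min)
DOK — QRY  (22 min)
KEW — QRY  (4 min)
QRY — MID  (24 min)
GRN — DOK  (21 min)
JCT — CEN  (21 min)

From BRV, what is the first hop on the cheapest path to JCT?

Enumerating some paths:
BRV → MID → KEW → QRY → JCT: 5+5+4+10 = 24
BRV → KEW → QRY → JCT: 11+4+10 = 25
The minimum is 24 min via BRV → MID → KEW → QRY → JCT.
So from BRV the first move is to MID.

MID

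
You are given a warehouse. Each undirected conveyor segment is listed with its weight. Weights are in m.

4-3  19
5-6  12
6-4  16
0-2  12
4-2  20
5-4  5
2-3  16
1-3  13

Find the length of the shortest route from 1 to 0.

41 m

Enumerating some paths:
1 - 3 - 2 - 0: 13+16+12 = 41
1 - 3 - 4 - 2 - 0: 13+19+20+12 = 64
Cheapest is 1 - 3 - 2 - 0 at 41 m.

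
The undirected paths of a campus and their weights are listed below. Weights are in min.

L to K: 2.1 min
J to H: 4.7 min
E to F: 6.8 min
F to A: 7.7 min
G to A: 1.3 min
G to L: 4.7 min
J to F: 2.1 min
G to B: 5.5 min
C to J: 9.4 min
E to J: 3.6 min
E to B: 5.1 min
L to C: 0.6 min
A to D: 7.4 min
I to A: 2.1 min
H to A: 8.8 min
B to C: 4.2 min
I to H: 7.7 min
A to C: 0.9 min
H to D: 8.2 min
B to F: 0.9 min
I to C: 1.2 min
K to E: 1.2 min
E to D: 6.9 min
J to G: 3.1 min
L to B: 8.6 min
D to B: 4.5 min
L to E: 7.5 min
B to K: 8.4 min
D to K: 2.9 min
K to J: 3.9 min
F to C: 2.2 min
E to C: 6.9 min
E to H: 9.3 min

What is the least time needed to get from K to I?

3.9 min

Candidate routes:
K → L → C → A → I: 2.1+0.6+0.9+2.1 = 5.7
K → E → C → I: 1.2+6.9+1.2 = 9.3
K → J → F → C → I: 3.9+2.1+2.2+1.2 = 9.4
K → L → C → I: 2.1+0.6+1.2 = 3.9
Cheapest is K → L → C → I at 3.9 min.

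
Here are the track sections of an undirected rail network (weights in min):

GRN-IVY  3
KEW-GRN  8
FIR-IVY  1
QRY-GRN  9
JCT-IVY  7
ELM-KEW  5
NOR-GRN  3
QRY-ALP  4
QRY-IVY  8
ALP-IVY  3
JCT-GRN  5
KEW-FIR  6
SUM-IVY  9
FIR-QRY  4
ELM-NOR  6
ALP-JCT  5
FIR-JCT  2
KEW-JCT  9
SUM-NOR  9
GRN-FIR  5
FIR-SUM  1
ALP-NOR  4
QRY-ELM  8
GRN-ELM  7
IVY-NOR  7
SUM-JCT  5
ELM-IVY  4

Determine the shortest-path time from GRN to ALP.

6 min

Settle nodes by increasing distance from GRN:
GRN: 0
IVY: 3  (via GRN)
NOR: 3  (via GRN)
FIR: 4  (via IVY)
JCT: 5  (via GRN)
SUM: 5  (via FIR)
ALP: 6  (via IVY)
Shortest route: GRN–IVY–ALP = 6 min.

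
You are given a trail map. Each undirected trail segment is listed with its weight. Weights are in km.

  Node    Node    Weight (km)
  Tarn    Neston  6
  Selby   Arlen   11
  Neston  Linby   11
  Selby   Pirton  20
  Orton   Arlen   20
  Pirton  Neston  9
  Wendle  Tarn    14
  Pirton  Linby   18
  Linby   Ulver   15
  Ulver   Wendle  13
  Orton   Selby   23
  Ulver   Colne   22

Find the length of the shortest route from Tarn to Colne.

49 km

Running Dijkstra from Tarn:
Tarn: 0
Neston: 6  (via Tarn)
Wendle: 14  (via Tarn)
Pirton: 15  (via Neston)
Linby: 17  (via Neston)
Ulver: 27  (via Wendle)
Selby: 35  (via Pirton)
Arlen: 46  (via Selby)
Colne: 49  (via Ulver)
Shortest route: Tarn → Wendle → Ulver → Colne = 49 km.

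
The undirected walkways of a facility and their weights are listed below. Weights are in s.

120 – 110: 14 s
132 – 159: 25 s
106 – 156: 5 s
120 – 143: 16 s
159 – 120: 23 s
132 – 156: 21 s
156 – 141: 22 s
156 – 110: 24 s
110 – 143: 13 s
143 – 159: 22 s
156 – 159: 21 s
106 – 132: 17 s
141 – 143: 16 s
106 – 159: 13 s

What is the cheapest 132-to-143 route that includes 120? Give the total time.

Best 132 to 120: 132–159–120 costing 48
Best 120 to 143: 120–143 costing 16
Total via 120: 48 + 16 = 64 s.

64 s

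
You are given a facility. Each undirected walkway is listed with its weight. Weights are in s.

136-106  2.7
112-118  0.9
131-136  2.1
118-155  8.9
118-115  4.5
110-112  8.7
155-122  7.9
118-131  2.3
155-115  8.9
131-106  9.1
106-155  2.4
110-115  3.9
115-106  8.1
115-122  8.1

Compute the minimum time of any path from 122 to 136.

13 s

Settle nodes by increasing distance from 122:
122: 0
155: 7.9  (via 122)
115: 8.1  (via 122)
106: 10.3  (via 155)
110: 12  (via 115)
118: 12.6  (via 115)
136: 13  (via 106)
Shortest route: 122 → 155 → 106 → 136 = 13 s.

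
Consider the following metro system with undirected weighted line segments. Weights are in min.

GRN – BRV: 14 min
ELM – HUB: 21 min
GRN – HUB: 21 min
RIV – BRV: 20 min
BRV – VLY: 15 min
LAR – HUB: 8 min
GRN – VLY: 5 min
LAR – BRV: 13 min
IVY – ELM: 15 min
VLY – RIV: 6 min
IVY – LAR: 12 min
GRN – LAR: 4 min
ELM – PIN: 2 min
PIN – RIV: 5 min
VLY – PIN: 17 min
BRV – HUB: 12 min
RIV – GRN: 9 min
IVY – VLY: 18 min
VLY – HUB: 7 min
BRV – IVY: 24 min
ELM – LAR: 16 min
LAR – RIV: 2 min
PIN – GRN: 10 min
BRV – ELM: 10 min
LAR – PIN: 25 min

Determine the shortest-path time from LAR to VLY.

8 min

Shortest distances from LAR:
LAR: 0
RIV: 2  (via LAR)
GRN: 4  (via LAR)
PIN: 7  (via RIV)
VLY: 8  (via RIV)
Shortest route: LAR–RIV–VLY = 8 min.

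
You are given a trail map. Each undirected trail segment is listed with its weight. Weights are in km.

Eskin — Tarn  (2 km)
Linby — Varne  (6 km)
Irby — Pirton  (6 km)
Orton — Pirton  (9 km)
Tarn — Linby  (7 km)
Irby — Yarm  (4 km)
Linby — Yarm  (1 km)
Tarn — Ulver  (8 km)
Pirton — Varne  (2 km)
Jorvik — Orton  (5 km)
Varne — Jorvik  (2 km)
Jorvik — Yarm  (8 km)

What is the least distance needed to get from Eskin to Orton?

22 km

Enumerating some paths:
Eskin - Tarn - Linby - Varne - Jorvik - Orton: 2+7+6+2+5 = 22
Eskin - Tarn - Linby - Yarm - Irby - Pirton - Varne - Jorvik - Orton: 2+7+1+4+6+2+2+5 = 29
Eskin - Tarn - Linby - Yarm - Jorvik - Orton: 2+7+1+8+5 = 23
Eskin - Tarn - Linby - Varne - Pirton - Orton: 2+7+6+2+9 = 26
The minimum is 22 km via Eskin - Tarn - Linby - Varne - Jorvik - Orton.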